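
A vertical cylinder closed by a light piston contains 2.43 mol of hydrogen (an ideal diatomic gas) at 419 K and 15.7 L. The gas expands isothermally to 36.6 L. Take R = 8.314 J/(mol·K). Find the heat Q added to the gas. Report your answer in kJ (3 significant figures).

Q ≈ 7.16 kJ

Isothermal ⇒ ΔU = 0, so Q = W = nRT ln(V₂/V₁).
Q = (2.43)(8.314)(419) ln(36.6/15.7) = 8465 × 0.8464 = 7165 J.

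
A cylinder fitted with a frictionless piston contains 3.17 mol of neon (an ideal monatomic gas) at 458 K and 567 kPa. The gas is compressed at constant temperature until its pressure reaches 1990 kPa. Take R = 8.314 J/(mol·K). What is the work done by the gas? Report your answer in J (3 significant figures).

Isothermal process: W = nRT ln(V₂/V₁) = nRT ln(P₁/P₂).
W = (3.17)(8.314)(458) × ln(567/1990)
  = 12071 × ln(0.2849) = 12071 × -1.256
W_by_gas = -15155 J.

W ≈ -15200 J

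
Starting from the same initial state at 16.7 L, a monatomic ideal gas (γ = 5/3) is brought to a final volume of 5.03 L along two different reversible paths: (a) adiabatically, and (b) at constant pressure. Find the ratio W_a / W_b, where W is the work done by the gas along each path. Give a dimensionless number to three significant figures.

W_a / W_b ≈ 2.63

Path (a) adiabatic: W = P₁V₁(1 − (V₁/V₂)^(γ−1))/(γ−1) → W_a/(P₁V₁) = -1.838.
Path (b) isobaric: W = P₁(V₂ − V₁) → W_b/(P₁V₁) = -0.6988.
W_a / W_b = -1.838 / -0.6988 = 2.631.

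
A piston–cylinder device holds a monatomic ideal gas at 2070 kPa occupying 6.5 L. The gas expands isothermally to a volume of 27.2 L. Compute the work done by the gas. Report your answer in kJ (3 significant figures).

Isothermal: W = nRT ln(V₂/V₁) = P₁V₁ ln(V₂/V₁).
P₁V₁ = (2070 kPa)(6.5 L) = 13455 J.
W = 13455 × ln(27.2/6.5) = 13455 × 1.431
W_by_gas = 19260 J.

W ≈ 19.3 kJ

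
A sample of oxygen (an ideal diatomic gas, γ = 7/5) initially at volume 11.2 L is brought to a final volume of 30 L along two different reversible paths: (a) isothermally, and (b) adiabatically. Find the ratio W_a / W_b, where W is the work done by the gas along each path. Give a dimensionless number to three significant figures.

Path (a) isothermal: W = P₁V₁ ln(V₂/V₁) → W_a/(P₁V₁) = 0.9853.
Path (b) adiabatic: W = P₁V₁(1 − (V₁/V₂)^(γ−1))/(γ−1) → W_b/(P₁V₁) = 0.8143.
W_a / W_b = 0.9853 / 0.8143 = 1.21.

W_a / W_b ≈ 1.21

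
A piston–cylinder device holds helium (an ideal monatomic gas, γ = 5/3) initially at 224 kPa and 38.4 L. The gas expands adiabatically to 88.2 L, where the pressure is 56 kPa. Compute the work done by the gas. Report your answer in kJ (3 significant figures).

W ≈ 5.49 kJ

Adiabatic: W = (P₁V₁ − P₂V₂)/(γ − 1) with γ = 5/3.
P₁V₁ = 8602 J, P₂V₂ = 4939 J.
W = (8602 − 4939) / 0.6667 = 5494 J.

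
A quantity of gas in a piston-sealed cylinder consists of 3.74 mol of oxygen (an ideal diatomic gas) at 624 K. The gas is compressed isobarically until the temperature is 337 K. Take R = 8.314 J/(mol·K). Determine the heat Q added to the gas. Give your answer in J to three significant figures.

Isobaric: W = nRΔT = (3.74)(8.314)(-287) = -8924 J.
ΔU = nCᵥΔT with Cᵥ = 5R/2: ΔU = (3.74)(20.79)(-287) = -22310 J.
Q = ΔU + W = -22310 − 8924 = -31234 J.

Q ≈ -31200 J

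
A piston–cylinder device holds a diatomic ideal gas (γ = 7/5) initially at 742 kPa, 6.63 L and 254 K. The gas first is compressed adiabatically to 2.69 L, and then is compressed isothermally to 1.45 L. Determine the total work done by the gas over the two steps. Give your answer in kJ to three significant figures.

W_total ≈ -9.71 kJ

Step 1 (adiabatic): W = (P₁V₁ − P₂V₂)/(γ−1) = (4919 − 7057)/0.4 = -5344 J.
After step 1: P = 2623 kPa, V = 2.69 L, T = 364.4 K.
Step 2 (isothermal): W = P₁V₁ ln(V₂/V₁) = (7057) ln(1.45/2.69) = -4361 J.
W_total = -5344 − 4361 = -9705 J.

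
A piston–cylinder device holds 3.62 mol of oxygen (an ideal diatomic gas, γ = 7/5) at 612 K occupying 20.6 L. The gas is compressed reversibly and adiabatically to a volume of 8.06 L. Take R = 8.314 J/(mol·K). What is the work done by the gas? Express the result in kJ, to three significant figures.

W ≈ -21.0 kJ

Adiabatic: TV^(γ−1) = const with γ = 7/5.
T₂ = T₁ (V₁/V₂)^(γ−1) = 612 × (20.6/8.06)^0.4 = 612 × 1.456 = 890.8 K.
W_by = nCᵥ(T₁ − T₂) = (3.62)(20.79)(612 − 890.8) = -20975 J.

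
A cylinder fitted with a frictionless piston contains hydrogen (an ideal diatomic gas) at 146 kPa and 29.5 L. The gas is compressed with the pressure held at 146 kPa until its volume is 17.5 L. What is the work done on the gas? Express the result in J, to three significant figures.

Isobaric: W = P ΔV.
W = (146 kPa)(17.5 − 29.5 L) = (146)(-12) = -1752 J.
Work on gas = −W_by = 1752 J.

W ≈ 1750 J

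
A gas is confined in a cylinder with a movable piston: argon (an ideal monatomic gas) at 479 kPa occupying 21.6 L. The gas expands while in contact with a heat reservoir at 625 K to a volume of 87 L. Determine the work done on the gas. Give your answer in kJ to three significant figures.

W ≈ -14.4 kJ

Isothermal: W = nRT ln(V₂/V₁) = P₁V₁ ln(V₂/V₁).
P₁V₁ = (479 kPa)(21.6 L) = 10346 J.
W = 10346 × ln(87/21.6) = 10346 × 1.393
W_by_gas = 14415 J; work on gas = −W_by = -14415 J.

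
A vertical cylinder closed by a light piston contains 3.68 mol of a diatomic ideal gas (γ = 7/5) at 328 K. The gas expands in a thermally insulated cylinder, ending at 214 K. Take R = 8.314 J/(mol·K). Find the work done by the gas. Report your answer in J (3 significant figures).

Adiabatic ⇒ Q = 0, so W_by = −ΔU = nCᵥ(T₁ − T₂).
Cᵥ = 5R/2 = 20.79 J/(mol·K).
W = (3.68)(20.79)(328 − 214) = 8720 J.

W ≈ 8720 J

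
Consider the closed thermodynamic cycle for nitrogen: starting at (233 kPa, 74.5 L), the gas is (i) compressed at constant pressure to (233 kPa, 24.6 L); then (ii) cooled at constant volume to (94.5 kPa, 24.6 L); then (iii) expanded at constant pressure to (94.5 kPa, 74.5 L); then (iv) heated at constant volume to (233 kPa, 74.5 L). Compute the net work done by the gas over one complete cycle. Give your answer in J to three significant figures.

Constant-volume legs do no work.
W(i) = (233)(24.6 − 74.5) = -11627 J; W(iii) = (94.5)(74.5 − 24.6) = 4716 J.
W_net = -11627 + 4716 = -6911 J (the counter-clockwise enclosed area).

W_net ≈ -6910 J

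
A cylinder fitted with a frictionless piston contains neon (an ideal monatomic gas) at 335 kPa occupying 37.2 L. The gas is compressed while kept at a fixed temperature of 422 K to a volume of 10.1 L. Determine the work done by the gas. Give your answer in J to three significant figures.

W ≈ -16200 J

Isothermal: W = nRT ln(V₂/V₁) = P₁V₁ ln(V₂/V₁).
P₁V₁ = (335 kPa)(37.2 L) = 12462 J.
W = 12462 × ln(10.1/37.2) = 12462 × -1.304
W_by_gas = -16248 J.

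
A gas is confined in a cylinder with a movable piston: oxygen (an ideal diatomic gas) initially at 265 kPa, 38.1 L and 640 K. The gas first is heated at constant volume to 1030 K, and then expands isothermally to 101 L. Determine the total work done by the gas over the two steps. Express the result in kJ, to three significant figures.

W_total ≈ 15.8 kJ

Step 1 (isochoric): W = 0 (constant volume).
After step 1: P = 426.5 kPa (V unchanged).
Step 2 (isothermal): W = P₁V₁ ln(V₂/V₁) = (16249) ln(101/38.1) = 15841 J.
W_total = 0 + 15841 = 15841 J.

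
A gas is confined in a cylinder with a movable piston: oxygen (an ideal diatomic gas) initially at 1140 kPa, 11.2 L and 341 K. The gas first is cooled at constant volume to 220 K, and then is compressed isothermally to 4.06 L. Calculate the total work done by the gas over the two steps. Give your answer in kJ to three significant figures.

W_total ≈ -8.36 kJ

Step 1 (isochoric): W = 0 (constant volume).
After step 1: P = 735.5 kPa (V unchanged).
Step 2 (isothermal): W = P₁V₁ ln(V₂/V₁) = (8237) ln(4.06/11.2) = -8359 J.
W_total = 0 − 8359 = -8359 J.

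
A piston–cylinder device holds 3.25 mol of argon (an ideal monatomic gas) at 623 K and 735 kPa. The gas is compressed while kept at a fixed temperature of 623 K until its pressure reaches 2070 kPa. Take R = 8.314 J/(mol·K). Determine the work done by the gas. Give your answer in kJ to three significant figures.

W ≈ -17.4 kJ

Isothermal process: W = nRT ln(V₂/V₁) = nRT ln(P₁/P₂).
W = (3.25)(8.314)(623) × ln(735/2070)
  = 16834 × ln(0.3551) = 16834 × -1.035
W_by_gas = -17430 J.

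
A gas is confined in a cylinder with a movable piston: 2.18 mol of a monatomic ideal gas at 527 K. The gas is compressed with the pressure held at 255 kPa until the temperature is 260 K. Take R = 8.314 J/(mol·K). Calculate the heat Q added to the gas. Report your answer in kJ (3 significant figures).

Isobaric: W = nRΔT = (2.18)(8.314)(-267) = -4839 J.
ΔU = nCᵥΔT with Cᵥ = 3R/2: ΔU = (2.18)(12.47)(-267) = -7259 J.
Q = ΔU + W = -7259 − 4839 = -12098 J.

Q ≈ -12.1 kJ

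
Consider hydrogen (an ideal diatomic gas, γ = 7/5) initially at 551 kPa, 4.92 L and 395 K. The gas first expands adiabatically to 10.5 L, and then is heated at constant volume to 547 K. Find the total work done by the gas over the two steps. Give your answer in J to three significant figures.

W_total ≈ 1770 J

Step 1 (adiabatic): W = (P₁V₁ − P₂V₂)/(γ−1) = (2711 − 2002)/0.4 = 1773 J.
Step 2 (isochoric): W = 0 (constant volume).
W_total = 1773 + 0 = 1773 J.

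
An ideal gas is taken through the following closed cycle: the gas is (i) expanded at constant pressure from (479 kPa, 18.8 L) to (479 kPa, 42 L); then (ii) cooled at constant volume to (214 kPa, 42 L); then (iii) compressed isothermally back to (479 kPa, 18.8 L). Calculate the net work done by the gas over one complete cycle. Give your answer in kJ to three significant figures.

Leg (i): W = PΔV = (479)(42 − 18.8) = 11113 J.
Leg (ii): W = 0.
Leg (iii): W = PᵢVᵢ ln(V_f/Vᵢ) = (8988) ln(18.8/42) = -7225 J.
W_net = 11113 − 7225 = 3888 J.

W_net ≈ 3.89 kJ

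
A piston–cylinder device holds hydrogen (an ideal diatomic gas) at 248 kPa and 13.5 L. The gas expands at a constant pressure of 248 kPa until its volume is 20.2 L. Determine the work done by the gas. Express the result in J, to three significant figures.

Isobaric: W = P ΔV.
W = (248 kPa)(20.2 − 13.5 L) = (248)(6.7) = 1662 J.

W ≈ 1660 J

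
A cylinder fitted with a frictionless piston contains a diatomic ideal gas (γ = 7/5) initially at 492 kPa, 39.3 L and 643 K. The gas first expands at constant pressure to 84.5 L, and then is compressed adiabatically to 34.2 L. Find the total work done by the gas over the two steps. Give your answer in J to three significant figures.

W_total ≈ -23100 J

Step 1 (isobaric): W = PΔV = (492 kPa)(84.5 − 39.3 L) = 22238 J.
After step 1: P = 492 kPa, V = 84.5 L, T = 1383 K.
Step 2 (adiabatic): W = (P₁V₁ − P₂V₂)/(γ−1) = (41574 − 59697)/0.4 = -45308 J.
W_total = 22238 − 45308 = -23070 J.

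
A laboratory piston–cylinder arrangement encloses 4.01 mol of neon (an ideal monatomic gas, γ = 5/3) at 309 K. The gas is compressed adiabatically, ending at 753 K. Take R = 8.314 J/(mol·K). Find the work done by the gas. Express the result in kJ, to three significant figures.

Adiabatic ⇒ Q = 0, so W_by = −ΔU = nCᵥ(T₁ − T₂).
Cᵥ = 3R/2 = 12.47 J/(mol·K).
W = (4.01)(12.47)(309 − 753) = -22204 J.

W ≈ -22.2 kJ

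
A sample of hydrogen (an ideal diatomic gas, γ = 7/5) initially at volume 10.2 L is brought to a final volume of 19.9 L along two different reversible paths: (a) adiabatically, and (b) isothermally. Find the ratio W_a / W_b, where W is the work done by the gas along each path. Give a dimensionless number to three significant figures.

W_a / W_b ≈ 0.877

Path (a) adiabatic: W = P₁V₁(1 − (V₁/V₂)^(γ−1))/(γ−1) → W_a/(P₁V₁) = 0.5865.
Path (b) isothermal: W = P₁V₁ ln(V₂/V₁) → W_b/(P₁V₁) = 0.6683.
W_a / W_b = 0.5865 / 0.6683 = 0.8775.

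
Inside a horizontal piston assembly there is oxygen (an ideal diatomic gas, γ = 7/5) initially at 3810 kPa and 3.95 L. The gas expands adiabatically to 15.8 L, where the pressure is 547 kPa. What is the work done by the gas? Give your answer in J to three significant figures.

W ≈ 16000 J

Adiabatic: W = (P₁V₁ − P₂V₂)/(γ − 1) with γ = 7/5.
P₁V₁ = 15050 J, P₂V₂ = 8643 J.
W = (15050 − 8643) / 0.4 = 16017 J.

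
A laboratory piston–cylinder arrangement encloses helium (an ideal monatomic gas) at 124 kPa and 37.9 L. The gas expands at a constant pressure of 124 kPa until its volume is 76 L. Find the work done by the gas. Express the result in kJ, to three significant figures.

W ≈ 4.72 kJ

Isobaric: W = P ΔV.
W = (124 kPa)(76 − 37.9 L) = (124)(38.1) = 4724 J.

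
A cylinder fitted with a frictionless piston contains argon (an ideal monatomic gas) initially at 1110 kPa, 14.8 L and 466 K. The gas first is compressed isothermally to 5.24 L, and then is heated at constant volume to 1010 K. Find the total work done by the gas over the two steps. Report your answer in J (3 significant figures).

W_total ≈ -17100 J

Step 1 (isothermal): W = P₁V₁ ln(V₂/V₁) = (16428) ln(5.24/14.8) = -17057 J.
Step 2 (isochoric): W = 0 (constant volume).
W_total = -17057 + 0 = -17057 J.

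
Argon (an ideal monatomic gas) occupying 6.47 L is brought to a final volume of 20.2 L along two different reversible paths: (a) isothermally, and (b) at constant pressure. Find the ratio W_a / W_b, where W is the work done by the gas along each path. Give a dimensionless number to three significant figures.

W_a / W_b ≈ 0.536

Path (a) isothermal: W = P₁V₁ ln(V₂/V₁) → W_a/(P₁V₁) = 1.139.
Path (b) isobaric: W = P₁(V₂ − V₁) → W_b/(P₁V₁) = 2.122.
W_a / W_b = 1.139 / 2.122 = 0.5365.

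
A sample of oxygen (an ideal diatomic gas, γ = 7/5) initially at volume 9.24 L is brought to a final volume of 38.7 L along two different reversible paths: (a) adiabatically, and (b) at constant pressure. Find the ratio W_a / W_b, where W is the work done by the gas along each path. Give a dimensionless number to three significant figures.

Path (a) adiabatic: W = P₁V₁(1 − (V₁/V₂)^(γ−1))/(γ−1) → W_a/(P₁V₁) = 1.09.
Path (b) isobaric: W = P₁(V₂ − V₁) → W_b/(P₁V₁) = 3.188.
W_a / W_b = 1.09 / 3.188 = 0.342.

W_a / W_b ≈ 0.342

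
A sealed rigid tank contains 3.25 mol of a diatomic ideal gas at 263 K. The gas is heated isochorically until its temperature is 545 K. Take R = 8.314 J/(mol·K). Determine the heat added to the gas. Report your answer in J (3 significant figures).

Q ≈ 19000 J

Constant volume ⇒ W = 0, so Q = ΔU = nCᵥΔT with Cᵥ = 5R/2 = 20.79 J/(mol·K).
ΔU = (3.25)(20.79)(545 − 263) = 19049 J.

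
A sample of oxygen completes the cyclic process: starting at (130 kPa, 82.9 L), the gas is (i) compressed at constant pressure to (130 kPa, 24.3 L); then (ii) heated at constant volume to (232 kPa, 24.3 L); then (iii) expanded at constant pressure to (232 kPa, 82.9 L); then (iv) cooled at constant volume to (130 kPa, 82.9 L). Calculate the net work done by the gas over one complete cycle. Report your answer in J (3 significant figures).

W_net ≈ 5980 J

Constant-volume legs do no work.
W(i) = (130)(24.3 − 82.9) = -7618 J; W(iii) = (232)(82.9 − 24.3) = 13595 J.
W_net = -7618 + 13595 = 5977 J (the clockwise enclosed area).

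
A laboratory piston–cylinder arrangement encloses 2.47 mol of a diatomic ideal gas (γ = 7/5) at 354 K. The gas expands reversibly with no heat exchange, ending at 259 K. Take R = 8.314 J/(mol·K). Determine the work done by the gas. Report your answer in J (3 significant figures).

Adiabatic ⇒ Q = 0, so W_by = −ΔU = nCᵥ(T₁ − T₂).
Cᵥ = 5R/2 = 20.79 J/(mol·K).
W = (2.47)(20.79)(354 − 259) = 4877 J.

W ≈ 4880 J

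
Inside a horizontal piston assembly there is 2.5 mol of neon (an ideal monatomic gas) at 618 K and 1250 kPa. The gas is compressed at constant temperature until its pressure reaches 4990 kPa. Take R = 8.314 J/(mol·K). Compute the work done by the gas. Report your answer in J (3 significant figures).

W ≈ -17800 J

Isothermal process: W = nRT ln(V₂/V₁) = nRT ln(P₁/P₂).
W = (2.5)(8.314)(618) × ln(1250/4990)
  = 12845 × ln(0.2505) = 12845 × -1.384
W_by_gas = -17781 J.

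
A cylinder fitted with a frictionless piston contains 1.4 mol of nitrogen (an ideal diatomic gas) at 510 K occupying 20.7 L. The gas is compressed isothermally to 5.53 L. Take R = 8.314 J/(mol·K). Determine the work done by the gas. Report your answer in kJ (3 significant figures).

Isothermal: W = nRT ln(V₂/V₁).
W = (1.4)(8.314)(510) × ln(5.53/20.7)
  = 5936 × -1.32
W_by_gas = -7835 J.

W ≈ -7.84 kJ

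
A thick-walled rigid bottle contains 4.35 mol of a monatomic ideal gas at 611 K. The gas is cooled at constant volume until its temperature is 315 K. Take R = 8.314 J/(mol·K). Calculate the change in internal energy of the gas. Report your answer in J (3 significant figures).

Constant volume ⇒ W = 0, so Q = ΔU = nCᵥΔT with Cᵥ = 3R/2 = 12.47 J/(mol·K).
ΔU = (4.35)(12.47)(315 − 611) = -16058 J.

ΔU ≈ -16100 J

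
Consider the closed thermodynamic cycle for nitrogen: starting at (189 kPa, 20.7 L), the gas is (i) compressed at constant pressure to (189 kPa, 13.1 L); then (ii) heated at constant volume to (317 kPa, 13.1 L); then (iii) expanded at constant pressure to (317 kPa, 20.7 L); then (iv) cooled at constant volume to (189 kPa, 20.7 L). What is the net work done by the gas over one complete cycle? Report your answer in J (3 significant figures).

W_net ≈ 973 J

Constant-volume legs do no work.
W(i) = (189)(13.1 − 20.7) = -1436 J; W(iii) = (317)(20.7 − 13.1) = 2409 J.
W_net = -1436 + 2409 = 972.8 J (the clockwise enclosed area).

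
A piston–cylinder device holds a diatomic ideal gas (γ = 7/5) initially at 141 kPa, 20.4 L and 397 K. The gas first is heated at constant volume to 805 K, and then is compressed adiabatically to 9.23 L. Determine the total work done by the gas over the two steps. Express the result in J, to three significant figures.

W_total ≈ -5440 J

Step 1 (isochoric): W = 0 (constant volume).
After step 1: P = 285.9 kPa (V unchanged).
Step 2 (adiabatic): W = (P₁V₁ − P₂V₂)/(γ−1) = (5832 − 8010)/0.4 = -5443 J.
W_total = 0 − 5443 = -5443 J.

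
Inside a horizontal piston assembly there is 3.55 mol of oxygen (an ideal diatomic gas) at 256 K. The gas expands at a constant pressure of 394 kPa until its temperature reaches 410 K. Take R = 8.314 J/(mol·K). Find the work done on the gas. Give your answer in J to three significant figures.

W ≈ -4550 J

Isobaric: W = P ΔV = nR ΔT.
W = (3.55)(8.314)(410 − 256) = 4545 J.
Work on gas = −W_by = -4545 J.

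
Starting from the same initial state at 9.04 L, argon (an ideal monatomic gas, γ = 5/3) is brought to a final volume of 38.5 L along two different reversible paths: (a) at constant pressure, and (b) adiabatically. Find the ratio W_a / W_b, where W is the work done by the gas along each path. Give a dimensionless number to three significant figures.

W_a / W_b ≈ 3.51

Path (a) isobaric: W = P₁(V₂ − V₁) → W_a/(P₁V₁) = 3.259.
Path (b) adiabatic: W = P₁V₁(1 − (V₁/V₂)^(γ−1))/(γ−1) → W_b/(P₁V₁) = 0.9291.
W_a / W_b = 3.259 / 0.9291 = 3.508.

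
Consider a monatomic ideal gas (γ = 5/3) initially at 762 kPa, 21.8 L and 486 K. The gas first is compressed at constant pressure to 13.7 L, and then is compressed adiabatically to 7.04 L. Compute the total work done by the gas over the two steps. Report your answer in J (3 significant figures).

W_total ≈ -14900 J

Step 1 (isobaric): W = PΔV = (762 kPa)(13.7 − 21.8 L) = -6172 J.
After step 1: P = 762 kPa, V = 13.7 L, T = 305.4 K.
Step 2 (adiabatic): W = (P₁V₁ − P₂V₂)/(γ−1) = (10439 − 16272)/0.667 = -8749 J.
W_total = -6172 − 8749 = -14921 J.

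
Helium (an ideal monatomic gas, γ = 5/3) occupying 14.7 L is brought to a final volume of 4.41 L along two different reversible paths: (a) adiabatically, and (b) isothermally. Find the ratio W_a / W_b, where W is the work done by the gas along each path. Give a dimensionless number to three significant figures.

Path (a) adiabatic: W = P₁V₁(1 − (V₁/V₂)^(γ−1))/(γ−1) → W_a/(P₁V₁) = -1.847.
Path (b) isothermal: W = P₁V₁ ln(V₂/V₁) → W_b/(P₁V₁) = -1.204.
W_a / W_b = -1.847 / -1.204 = 1.534.

W_a / W_b ≈ 1.53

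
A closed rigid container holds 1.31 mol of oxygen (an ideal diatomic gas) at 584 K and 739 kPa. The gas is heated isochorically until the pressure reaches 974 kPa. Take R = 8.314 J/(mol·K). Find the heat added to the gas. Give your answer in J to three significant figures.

Constant volume ⇒ W = 0, so Q = ΔU = nCᵥΔT with Cᵥ = 5R/2 = 20.79 J/(mol·K).
At constant V, T₂/T₁ = P₂/P₁ ⇒ ΔT = T₁(P₂/P₁ − 1) = 584·(974/739 − 1) = 185.7 K.
ΔU = (1.31)(20.79)(185.7) = 5057 J.

Q ≈ 5060 J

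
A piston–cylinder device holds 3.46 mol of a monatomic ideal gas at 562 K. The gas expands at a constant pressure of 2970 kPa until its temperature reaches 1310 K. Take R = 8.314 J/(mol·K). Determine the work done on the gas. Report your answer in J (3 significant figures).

W ≈ -21500 J

Isobaric: W = P ΔV = nR ΔT.
W = (3.46)(8.314)(1310 − 562) = 21517 J.
Work on gas = −W_by = -21517 J.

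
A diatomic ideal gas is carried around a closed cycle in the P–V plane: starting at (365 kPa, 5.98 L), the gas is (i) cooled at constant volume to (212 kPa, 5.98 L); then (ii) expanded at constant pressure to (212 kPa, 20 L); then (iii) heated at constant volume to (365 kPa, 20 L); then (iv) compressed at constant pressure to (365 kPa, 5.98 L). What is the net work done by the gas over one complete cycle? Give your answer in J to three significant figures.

Constant-volume legs do no work.
W(ii) = (212)(20 − 5.98) = 2972 J; W(iv) = (365)(5.98 − 20) = -5117 J.
W_net = 2972 − 5117 = -2145 J (the counter-clockwise enclosed area).

W_net ≈ -2150 J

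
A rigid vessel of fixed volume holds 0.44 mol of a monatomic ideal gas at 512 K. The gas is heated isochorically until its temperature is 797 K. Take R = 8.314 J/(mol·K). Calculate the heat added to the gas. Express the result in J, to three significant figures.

Constant volume ⇒ W = 0, so Q = ΔU = nCᵥΔT with Cᵥ = 3R/2 = 12.47 J/(mol·K).
ΔU = (0.44)(12.47)(797 − 512) = 1564 J.

Q ≈ 1560 J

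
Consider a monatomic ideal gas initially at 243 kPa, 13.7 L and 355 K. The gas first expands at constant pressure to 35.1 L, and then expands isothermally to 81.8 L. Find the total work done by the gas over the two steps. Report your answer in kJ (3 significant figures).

W_total ≈ 12.4 kJ

Step 1 (isobaric): W = PΔV = (243 kPa)(35.1 − 13.7 L) = 5200 J.
After step 1: P = 243 kPa, V = 35.1 L, T = 909.5 K.
Step 2 (isothermal): W = P₁V₁ ln(V₂/V₁) = (8529) ln(81.8/35.1) = 7216 J.
W_total = 5200 + 7216 = 12417 J.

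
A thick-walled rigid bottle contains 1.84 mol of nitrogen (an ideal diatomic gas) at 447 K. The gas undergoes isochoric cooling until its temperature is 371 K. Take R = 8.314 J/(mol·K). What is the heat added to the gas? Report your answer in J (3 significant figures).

Q ≈ -2910 J

Constant volume ⇒ W = 0, so Q = ΔU = nCᵥΔT with Cᵥ = 5R/2 = 20.79 J/(mol·K).
ΔU = (1.84)(20.79)(371 − 447) = -2907 J.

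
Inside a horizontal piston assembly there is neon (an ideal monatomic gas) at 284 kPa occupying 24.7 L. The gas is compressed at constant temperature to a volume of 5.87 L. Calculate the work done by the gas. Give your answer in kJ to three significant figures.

W ≈ -10.1 kJ

Isothermal: W = nRT ln(V₂/V₁) = P₁V₁ ln(V₂/V₁).
P₁V₁ = (284 kPa)(24.7 L) = 7015 J.
W = 7015 × ln(5.87/24.7) = 7015 × -1.437
W_by_gas = -10080 J.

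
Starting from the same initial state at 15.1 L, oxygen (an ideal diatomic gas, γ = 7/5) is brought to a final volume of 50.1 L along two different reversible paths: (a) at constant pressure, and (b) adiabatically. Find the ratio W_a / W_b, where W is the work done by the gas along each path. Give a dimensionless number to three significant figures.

W_a / W_b ≈ 2.43

Path (a) isobaric: W = P₁(V₂ − V₁) → W_a/(P₁V₁) = 2.318.
Path (b) adiabatic: W = P₁V₁(1 − (V₁/V₂)^(γ−1))/(γ−1) → W_b/(P₁V₁) = 0.9526.
W_a / W_b = 2.318 / 0.9526 = 2.433.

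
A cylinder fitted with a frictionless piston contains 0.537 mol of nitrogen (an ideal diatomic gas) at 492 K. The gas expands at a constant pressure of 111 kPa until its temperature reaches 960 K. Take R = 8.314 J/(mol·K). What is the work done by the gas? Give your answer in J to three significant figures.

W ≈ 2090 J

Isobaric: W = P ΔV = nR ΔT.
W = (0.537)(8.314)(960 − 492) = 2089 J.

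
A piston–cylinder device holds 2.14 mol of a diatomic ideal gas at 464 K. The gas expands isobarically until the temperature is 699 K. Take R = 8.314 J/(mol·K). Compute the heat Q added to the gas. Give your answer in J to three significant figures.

Q ≈ 14600 J

Isobaric: W = nRΔT = (2.14)(8.314)(235) = 4181 J.
ΔU = nCᵥΔT with Cᵥ = 5R/2: ΔU = (2.14)(20.79)(235) = 10453 J.
Q = ΔU + W = 10453 + 4181 = 14634 J.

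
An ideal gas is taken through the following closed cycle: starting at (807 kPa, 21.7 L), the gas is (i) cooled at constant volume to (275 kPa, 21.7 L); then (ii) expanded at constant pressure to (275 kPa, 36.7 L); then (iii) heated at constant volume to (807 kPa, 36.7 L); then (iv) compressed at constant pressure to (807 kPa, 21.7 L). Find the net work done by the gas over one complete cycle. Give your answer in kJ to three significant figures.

W_net ≈ -7.98 kJ

Constant-volume legs do no work.
W(ii) = (275)(36.7 − 21.7) = 4125 J; W(iv) = (807)(21.7 − 36.7) = -12105 J.
W_net = 4125 − 12105 = -7980 J (the counter-clockwise enclosed area).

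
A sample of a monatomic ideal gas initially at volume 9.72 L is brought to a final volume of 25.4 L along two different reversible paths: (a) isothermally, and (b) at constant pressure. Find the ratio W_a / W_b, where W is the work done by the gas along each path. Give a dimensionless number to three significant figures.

W_a / W_b ≈ 0.595

Path (a) isothermal: W = P₁V₁ ln(V₂/V₁) → W_a/(P₁V₁) = 0.9606.
Path (b) isobaric: W = P₁(V₂ − V₁) → W_b/(P₁V₁) = 1.613.
W_a / W_b = 0.9606 / 1.613 = 0.5955.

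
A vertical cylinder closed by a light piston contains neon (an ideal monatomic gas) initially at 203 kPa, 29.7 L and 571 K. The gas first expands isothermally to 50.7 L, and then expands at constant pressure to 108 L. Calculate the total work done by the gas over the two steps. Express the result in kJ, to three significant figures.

Step 1 (isothermal): W = P₁V₁ ln(V₂/V₁) = (6029) ln(50.7/29.7) = 3224 J.
After step 1: P = 118.9 kPa, V = 50.7 L, T = 571 K.
Step 2 (isobaric): W = PΔV = (118.9 kPa)(108 − 50.7 L) = 6814 J.
W_total = 3224 + 6814 = 10038 J.

W_total ≈ 10.0 kJ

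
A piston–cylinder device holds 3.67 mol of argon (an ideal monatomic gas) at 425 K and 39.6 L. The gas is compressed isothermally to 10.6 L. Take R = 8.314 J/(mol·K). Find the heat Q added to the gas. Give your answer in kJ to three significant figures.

Q ≈ -17.1 kJ

Isothermal ⇒ ΔU = 0, so Q = W = nRT ln(V₂/V₁).
Q = (3.67)(8.314)(425) ln(10.6/39.6) = 12968 × -1.318 = -17091 J.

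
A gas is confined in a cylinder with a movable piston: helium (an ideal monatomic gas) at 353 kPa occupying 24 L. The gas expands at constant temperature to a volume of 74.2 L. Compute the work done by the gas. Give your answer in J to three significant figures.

Isothermal: W = nRT ln(V₂/V₁) = P₁V₁ ln(V₂/V₁).
P₁V₁ = (353 kPa)(24 L) = 8472 J.
W = 8472 × ln(74.2/24) = 8472 × 1.129
W_by_gas = 9562 J.

W ≈ 9560 J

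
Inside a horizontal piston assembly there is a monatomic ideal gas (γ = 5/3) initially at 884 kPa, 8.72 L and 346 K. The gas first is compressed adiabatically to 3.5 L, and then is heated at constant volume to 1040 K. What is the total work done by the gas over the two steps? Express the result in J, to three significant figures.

Step 1 (adiabatic): W = (P₁V₁ − P₂V₂)/(γ−1) = (7708 − 14167)/0.667 = -9687 J.
Step 2 (isochoric): W = 0 (constant volume).
W_total = -9687 + 0 = -9687 J.

W_total ≈ -9690 J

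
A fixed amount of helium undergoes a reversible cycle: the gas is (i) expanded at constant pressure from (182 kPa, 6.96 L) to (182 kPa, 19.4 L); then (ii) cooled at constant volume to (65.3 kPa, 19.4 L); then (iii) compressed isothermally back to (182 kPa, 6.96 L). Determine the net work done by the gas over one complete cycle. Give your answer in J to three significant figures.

W_net ≈ 965 J

Leg (i): W = PΔV = (182)(19.4 − 6.96) = 2264 J.
Leg (ii): W = 0.
Leg (iii): W = PᵢVᵢ ln(V_f/Vᵢ) = (1267) ln(6.96/19.4) = -1299 J.
W_net = 2264 − 1299 = 965.5 J.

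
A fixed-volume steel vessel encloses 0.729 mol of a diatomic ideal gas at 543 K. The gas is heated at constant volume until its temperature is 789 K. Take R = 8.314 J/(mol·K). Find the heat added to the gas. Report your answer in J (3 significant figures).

Q ≈ 3730 J

Constant volume ⇒ W = 0, so Q = ΔU = nCᵥΔT with Cᵥ = 5R/2 = 20.79 J/(mol·K).
ΔU = (0.729)(20.79)(789 − 543) = 3727 J.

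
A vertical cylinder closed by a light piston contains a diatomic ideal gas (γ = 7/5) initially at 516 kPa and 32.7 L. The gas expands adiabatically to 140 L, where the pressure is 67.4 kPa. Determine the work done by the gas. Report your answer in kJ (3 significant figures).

W ≈ 18.6 kJ

Adiabatic: W = (P₁V₁ − P₂V₂)/(γ − 1) with γ = 7/5.
P₁V₁ = 16873 J, P₂V₂ = 9436 J.
W = (16873 − 9436) / 0.4 = 18593 J.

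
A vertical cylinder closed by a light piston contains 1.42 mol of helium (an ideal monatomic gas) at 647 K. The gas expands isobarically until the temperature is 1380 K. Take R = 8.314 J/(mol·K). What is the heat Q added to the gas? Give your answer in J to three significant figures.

Q ≈ 21600 J

Isobaric: W = nRΔT = (1.42)(8.314)(733) = 8654 J.
ΔU = nCᵥΔT with Cᵥ = 3R/2: ΔU = (1.42)(12.47)(733) = 12981 J.
Q = ΔU + W = 12981 + 8654 = 21634 J.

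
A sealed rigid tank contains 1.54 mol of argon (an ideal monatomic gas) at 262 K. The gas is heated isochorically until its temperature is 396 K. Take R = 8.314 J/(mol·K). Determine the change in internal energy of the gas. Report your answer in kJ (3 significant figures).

Constant volume ⇒ W = 0, so Q = ΔU = nCᵥΔT with Cᵥ = 3R/2 = 12.47 J/(mol·K).
ΔU = (1.54)(12.47)(396 − 262) = 2574 J.

ΔU ≈ 2.57 kJ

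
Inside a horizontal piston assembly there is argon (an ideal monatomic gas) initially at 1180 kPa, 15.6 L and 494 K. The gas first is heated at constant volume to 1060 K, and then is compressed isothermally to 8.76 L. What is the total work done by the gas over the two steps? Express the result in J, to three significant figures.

W_total ≈ -22800 J

Step 1 (isochoric): W = 0 (constant volume).
After step 1: P = 2532 kPa (V unchanged).
Step 2 (isothermal): W = P₁V₁ ln(V₂/V₁) = (39499) ln(8.76/15.6) = -22794 J.
W_total = 0 − 22794 = -22794 J.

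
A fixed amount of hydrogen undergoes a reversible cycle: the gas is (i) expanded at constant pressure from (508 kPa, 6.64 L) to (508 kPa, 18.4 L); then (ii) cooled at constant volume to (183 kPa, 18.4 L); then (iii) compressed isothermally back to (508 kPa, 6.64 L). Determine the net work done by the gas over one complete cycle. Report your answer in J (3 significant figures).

W_net ≈ 2540 J

Leg (i): W = PΔV = (508)(18.4 − 6.64) = 5974 J.
Leg (ii): W = 0.
Leg (iii): W = PᵢVᵢ ln(V_f/Vᵢ) = (3367) ln(6.64/18.4) = -3432 J.
W_net = 5974 − 3432 = 2542 J.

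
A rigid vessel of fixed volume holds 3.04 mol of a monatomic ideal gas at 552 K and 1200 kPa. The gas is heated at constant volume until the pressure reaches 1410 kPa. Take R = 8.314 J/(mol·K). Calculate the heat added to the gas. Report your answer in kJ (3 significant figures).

Constant volume ⇒ W = 0, so Q = ΔU = nCᵥΔT with Cᵥ = 3R/2 = 12.47 J/(mol·K).
At constant V, T₂/T₁ = P₂/P₁ ⇒ ΔT = T₁(P₂/P₁ − 1) = 552·(1410/1200 − 1) = 96.6 K.
ΔU = (3.04)(12.47)(96.6) = 3662 J.

Q ≈ 3.66 kJ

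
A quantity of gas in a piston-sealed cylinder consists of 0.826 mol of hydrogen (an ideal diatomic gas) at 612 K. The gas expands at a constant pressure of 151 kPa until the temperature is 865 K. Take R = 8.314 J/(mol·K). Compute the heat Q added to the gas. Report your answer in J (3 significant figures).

Q ≈ 6080 J

Isobaric: W = nRΔT = (0.826)(8.314)(253) = 1737 J.
ΔU = nCᵥΔT with Cᵥ = 5R/2: ΔU = (0.826)(20.79)(253) = 4344 J.
Q = ΔU + W = 4344 + 1737 = 6081 J.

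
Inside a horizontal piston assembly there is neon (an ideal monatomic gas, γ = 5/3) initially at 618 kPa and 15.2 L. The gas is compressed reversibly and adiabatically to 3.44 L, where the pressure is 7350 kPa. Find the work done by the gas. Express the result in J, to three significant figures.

Adiabatic: W = (P₁V₁ − P₂V₂)/(γ − 1) with γ = 5/3.
P₁V₁ = 9394 J, P₂V₂ = 25284 J.
W = (9394 − 25284) / 0.6667 = -23836 J.

W ≈ -23800 J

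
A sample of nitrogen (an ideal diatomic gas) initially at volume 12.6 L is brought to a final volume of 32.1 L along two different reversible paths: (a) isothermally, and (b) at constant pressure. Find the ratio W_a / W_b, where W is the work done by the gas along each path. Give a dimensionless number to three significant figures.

Path (a) isothermal: W = P₁V₁ ln(V₂/V₁) → W_a/(P₁V₁) = 0.9352.
Path (b) isobaric: W = P₁(V₂ − V₁) → W_b/(P₁V₁) = 1.548.
W_a / W_b = 0.9352 / 1.548 = 0.6043.

W_a / W_b ≈ 0.604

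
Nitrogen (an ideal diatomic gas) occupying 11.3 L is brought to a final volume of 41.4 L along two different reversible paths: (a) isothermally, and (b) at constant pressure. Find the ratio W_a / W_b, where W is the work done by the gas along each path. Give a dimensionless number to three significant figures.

Path (a) isothermal: W = P₁V₁ ln(V₂/V₁) → W_a/(P₁V₁) = 1.298.
Path (b) isobaric: W = P₁(V₂ − V₁) → W_b/(P₁V₁) = 2.664.
W_a / W_b = 1.298 / 2.664 = 0.4875.

W_a / W_b ≈ 0.487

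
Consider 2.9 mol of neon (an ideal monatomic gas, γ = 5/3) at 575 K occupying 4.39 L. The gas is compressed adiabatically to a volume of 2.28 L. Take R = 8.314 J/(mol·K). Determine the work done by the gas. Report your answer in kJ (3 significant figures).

W ≈ -11.4 kJ

Adiabatic: TV^(γ−1) = const with γ = 5/3.
T₂ = T₁ (V₁/V₂)^(γ−1) = 575 × (4.39/2.28)^0.667 = 575 × 1.548 = 889.9 K.
W_by = nCᵥ(T₁ − T₂) = (2.9)(12.47)(575 − 889.9) = -11390 J.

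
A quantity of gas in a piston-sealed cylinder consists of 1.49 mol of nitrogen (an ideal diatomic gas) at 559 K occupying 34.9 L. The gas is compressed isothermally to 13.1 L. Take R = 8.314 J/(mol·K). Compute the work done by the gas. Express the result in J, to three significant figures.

Isothermal: W = nRT ln(V₂/V₁).
W = (1.49)(8.314)(559) × ln(13.1/34.9)
  = 6925 × -0.9799
W_by_gas = -6785 J.

W ≈ -6790 J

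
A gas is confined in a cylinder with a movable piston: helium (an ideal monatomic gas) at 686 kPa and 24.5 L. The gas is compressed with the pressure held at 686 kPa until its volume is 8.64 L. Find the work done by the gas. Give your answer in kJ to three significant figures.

W ≈ -10.9 kJ

Isobaric: W = P ΔV.
W = (686 kPa)(8.64 − 24.5 L) = (686)(-15.86) = -10880 J.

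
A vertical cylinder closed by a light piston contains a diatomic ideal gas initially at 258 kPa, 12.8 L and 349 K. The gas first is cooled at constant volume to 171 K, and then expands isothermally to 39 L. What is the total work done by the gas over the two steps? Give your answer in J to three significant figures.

Step 1 (isochoric): W = 0 (constant volume).
After step 1: P = 126.4 kPa (V unchanged).
Step 2 (isothermal): W = P₁V₁ ln(V₂/V₁) = (1618) ln(39/12.8) = 1803 J.
W_total = 0 + 1803 = 1803 J.

W_total ≈ 1800 J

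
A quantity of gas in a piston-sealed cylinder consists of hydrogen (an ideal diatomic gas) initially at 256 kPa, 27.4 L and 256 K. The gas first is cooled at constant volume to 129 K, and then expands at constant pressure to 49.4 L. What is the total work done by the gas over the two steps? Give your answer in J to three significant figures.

W_total ≈ 2840 J

Step 1 (isochoric): W = 0 (constant volume).
After step 1: P = 129 kPa (V unchanged).
Step 2 (isobaric): W = PΔV = (129 kPa)(49.4 − 27.4 L) = 2838 J.
W_total = 0 + 2838 = 2838 J.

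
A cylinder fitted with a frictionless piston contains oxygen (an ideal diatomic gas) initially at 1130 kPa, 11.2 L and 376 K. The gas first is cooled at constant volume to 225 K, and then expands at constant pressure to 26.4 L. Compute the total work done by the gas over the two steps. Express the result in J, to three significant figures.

W_total ≈ 10300 J

Step 1 (isochoric): W = 0 (constant volume).
After step 1: P = 676.2 kPa (V unchanged).
Step 2 (isobaric): W = PΔV = (676.2 kPa)(26.4 − 11.2 L) = 10278 J.
W_total = 0 + 10278 = 10278 J.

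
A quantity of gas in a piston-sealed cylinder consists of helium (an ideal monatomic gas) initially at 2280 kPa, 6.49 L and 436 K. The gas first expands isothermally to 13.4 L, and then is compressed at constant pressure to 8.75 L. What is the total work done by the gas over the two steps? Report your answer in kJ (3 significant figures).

Step 1 (isothermal): W = P₁V₁ ln(V₂/V₁) = (14797) ln(13.4/6.49) = 10728 J.
After step 1: P = 1104 kPa, V = 13.4 L, T = 436 K.
Step 2 (isobaric): W = PΔV = (1104 kPa)(8.75 − 13.4 L) = -5135 J.
W_total = 10728 − 5135 = 5593 J.

W_total ≈ 5.59 kJ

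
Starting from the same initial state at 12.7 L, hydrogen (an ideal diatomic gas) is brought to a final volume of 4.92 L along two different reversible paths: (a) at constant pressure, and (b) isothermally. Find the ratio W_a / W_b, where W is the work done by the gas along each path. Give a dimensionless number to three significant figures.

W_a / W_b ≈ 0.646

Path (a) isobaric: W = P₁(V₂ − V₁) → W_a/(P₁V₁) = -0.6126.
Path (b) isothermal: W = P₁V₁ ln(V₂/V₁) → W_b/(P₁V₁) = -0.9483.
W_a / W_b = -0.6126 / -0.9483 = 0.646.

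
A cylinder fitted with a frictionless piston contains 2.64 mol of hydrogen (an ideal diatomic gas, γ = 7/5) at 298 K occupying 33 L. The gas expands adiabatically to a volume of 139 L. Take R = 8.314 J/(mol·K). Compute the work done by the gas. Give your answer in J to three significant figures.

Adiabatic: TV^(γ−1) = const with γ = 7/5.
T₂ = T₁ (V₁/V₂)^(γ−1) = 298 × (33/139)^0.4 = 298 × 0.5626 = 167.7 K.
W_by = nCᵥ(T₁ − T₂) = (2.64)(20.79)(298 − 167.7) = 7152 J.

W ≈ 7150 J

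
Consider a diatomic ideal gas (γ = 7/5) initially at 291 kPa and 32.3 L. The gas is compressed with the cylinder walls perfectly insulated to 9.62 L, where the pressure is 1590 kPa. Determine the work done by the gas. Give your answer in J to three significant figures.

Adiabatic: W = (P₁V₁ − P₂V₂)/(γ − 1) with γ = 7/5.
P₁V₁ = 9399 J, P₂V₂ = 15296 J.
W = (9399 − 15296) / 0.4 = -14741 J.

W ≈ -14700 J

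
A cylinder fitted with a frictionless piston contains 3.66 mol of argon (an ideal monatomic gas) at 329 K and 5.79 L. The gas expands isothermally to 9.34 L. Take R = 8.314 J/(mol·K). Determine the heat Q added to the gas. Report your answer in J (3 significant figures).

Q ≈ 4790 J

Isothermal ⇒ ΔU = 0, so Q = W = nRT ln(V₂/V₁).
Q = (3.66)(8.314)(329) ln(9.34/5.79) = 10011 × 0.4782 = 4787 J.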